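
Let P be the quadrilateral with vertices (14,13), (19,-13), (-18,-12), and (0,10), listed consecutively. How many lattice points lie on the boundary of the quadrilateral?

Summing gcd(|Δx|,|Δy|) over the edges gives the boundary count: gcd(5,26) + gcd(37,1) + gcd(18,22) + gcd(14,3) = 1+1+2+1 = 5.

5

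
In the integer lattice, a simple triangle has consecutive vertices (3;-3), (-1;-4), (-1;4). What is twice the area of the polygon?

32

Using the shoelace formula, 2A = |(3·(-4) − (-1)·(-3)) + ((-1)·4 − (-1)·(-4)) + ((-1)·(-3) − 3·4)| = 32, so the area is 16.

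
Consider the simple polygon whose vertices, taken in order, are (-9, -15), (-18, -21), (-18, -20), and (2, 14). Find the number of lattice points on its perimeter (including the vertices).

7

Summing gcd(|Δx|,|Δy|) over the edges gives the boundary count: gcd(9,6) + gcd(0,1) + gcd(20,34) + gcd(11,29) = 3+1+2+1 = 7.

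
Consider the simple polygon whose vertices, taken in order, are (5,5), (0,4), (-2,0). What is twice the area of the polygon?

18

By the shoelace formula, twice the signed area is |[5·4 − 0·5] + [0·0 − (-2)·4] + [(-2)·5 − 5·0]| = 18, so the area is 9.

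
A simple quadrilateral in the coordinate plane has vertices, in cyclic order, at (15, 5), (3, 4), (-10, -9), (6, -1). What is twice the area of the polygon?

167

The shoelace formula gives twice the area as |(15·4 − 3·5) + (3·(-9) − (-10)·4) + ((-10)·(-1) − 6·(-9)) + (6·5 − 15·(-1))| = 167, so the area is 83.5.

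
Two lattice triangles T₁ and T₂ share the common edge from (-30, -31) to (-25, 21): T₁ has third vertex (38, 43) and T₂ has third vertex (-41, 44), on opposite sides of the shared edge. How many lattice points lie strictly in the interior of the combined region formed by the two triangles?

2055

The union is the simple quadrilateral with vertices (-30, -31), (38, 43), (-25, 21), (-41, 44) in order.
Using the shoelace formula, 2A = |((-30)·43 − 38·(-31)) + (38·21 − (-25)·43) + ((-25)·44 − (-41)·21) + ((-41)·(-31) − (-30)·44)| = 4113, so the area is 4113/2.
The number of boundary lattice points is Σ gcd(|Δx|,|Δy|) = gcd(68,74) + gcd(63,22) + gcd(16,23) + gcd(11,75) = 2+1+1+1 = 5.
By Pick's theorem I = A − B/2 + 1 = 4113/2 − 5/2 + 1 = 2055.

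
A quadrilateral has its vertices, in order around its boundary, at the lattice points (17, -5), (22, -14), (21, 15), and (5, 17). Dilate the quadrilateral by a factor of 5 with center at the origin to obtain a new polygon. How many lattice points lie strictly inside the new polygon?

5786

The shoelace formula gives twice the area as |[17·(-14) − 22·(-5)] + [22·15 − 21·(-14)] + [21·17 − 5·15] + [5·(-5) − 17·17]| = 464, so the area is 232.
The number of boundary lattice points is Σ gcd(|Δx|,|Δy|) = gcd(5,9) + gcd(1,29) + gcd(16,2) + gcd(12,22) = 1+1+2+2 = 6.
Scaling by 5 multiplies the area by 5² = 25 (so the new area is 5800) and multiplies the boundary lattice-point count by 5, giving 30.
By Pick's theorem, the interior count of the dilated polygon is 5800 − 30/2 + 1 = 5786.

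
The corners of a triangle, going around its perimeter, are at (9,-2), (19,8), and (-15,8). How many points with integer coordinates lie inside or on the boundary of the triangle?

194

Using the shoelace formula, 2A = |(9·8 − 19·(-2)) + (19·8 − (-15)·8) + ((-15)·(-2) − 9·8)| = 340, so the area is 170.
The number of boundary lattice points is Σ gcd(|Δx|,|Δy|) = gcd(10,10) + gcd(34,0) + gcd(24,10) = 10+34+2 = 46.
Pick's theorem gives I = A − B/2 + 1 = 170 − 46/2 + 1 = 148, so the closed region contains I + B = 148 + 46 = 194 lattice points.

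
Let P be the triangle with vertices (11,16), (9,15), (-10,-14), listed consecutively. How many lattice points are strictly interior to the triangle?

18

The shoelace formula gives twice the area as |(11·15 − 9·16) + (9·(-14) − (-10)·15) + ((-10)·16 − 11·(-14))| = 39, so the area is 39/2.
Summing gcd(|Δx|,|Δy|) over the edges gives the boundary count: gcd(2,1) + gcd(19,29) + gcd(21,30) = 1+1+3 = 5.
Pick's theorem gives I = A − B/2 + 1 = 39/2 − 5/2 + 1 = 18.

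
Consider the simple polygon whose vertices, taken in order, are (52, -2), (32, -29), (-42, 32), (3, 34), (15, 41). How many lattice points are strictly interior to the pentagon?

2854

The shoelace formula gives twice the area as |[52·(-29) − 32·(-2)] + [32·32 − (-42)·(-29)] + [(-42)·34 − 3·32] + [3·41 − 15·34] + [15·(-2) − 52·41]| = 5711, so the area is 2855.5.
The number of boundary lattice points is Σ gcd(|Δx|,|Δy|) = gcd(20,27) + gcd(74,61) + gcd(45,2) + gcd(12,7) + gcd(37,43) = 1+1+1+1+1 = 5.
Pick's theorem gives I = A − B/2 + 1 = 2855.5 − 5/2 + 1 = 2854.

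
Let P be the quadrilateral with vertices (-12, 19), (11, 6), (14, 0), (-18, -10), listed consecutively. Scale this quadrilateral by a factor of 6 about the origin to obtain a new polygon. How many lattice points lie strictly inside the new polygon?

17386

The shoelace formula gives twice the area as |[(-12)·6 − 11·19] + [11·0 − 14·6] + [14·(-10) − (-18)·0] + [(-18)·19 − (-12)·(-10)]| = 967, so the area is 483.5.
Along each edge there are gcd(|Δx|,|Δy|)+1 lattice points, so counting each shared vertex once the boundary has gcd(23,13) + gcd(3,6) + gcd(32,10) + gcd(6,29) = 1+3+2+1 = 7.
Scaling by 6 multiplies the area by 6² = 36 (so the new area is 17406) and multiplies the boundary lattice-point count by 6, giving 42.
By Pick's theorem, the interior count of the dilated polygon is 17406 − 42/2 + 1 = 17386.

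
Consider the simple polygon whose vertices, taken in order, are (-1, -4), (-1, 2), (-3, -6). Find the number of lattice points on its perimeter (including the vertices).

10

Along each edge there are gcd(|Δx|,|Δy|)+1 lattice points, so counting each shared vertex once the boundary has gcd(0,6) + gcd(2,8) + gcd(2,2) = 6+2+2 = 10.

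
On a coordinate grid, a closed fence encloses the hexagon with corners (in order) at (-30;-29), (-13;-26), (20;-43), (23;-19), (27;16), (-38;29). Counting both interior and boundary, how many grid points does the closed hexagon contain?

3179

Using the shoelace formula, 2A = |((-30)·(-26) − (-13)·(-29)) + ((-13)·(-43) − 20·(-26)) + (20·(-19) − 23·(-43)) + (23·16 − 27·(-19)) + (27·29 − (-38)·16) + ((-38)·(-29) − (-30)·29)| = 6335, so the area is 6335/2.
Along each edge there are gcd(|Δx|,|Δy|)+1 lattice points, so counting each shared vertex once the boundary has gcd(17,3) + gcd(33,17) + gcd(3,24) + gcd(4,35) + gcd(65,13) + gcd(8,58) = 1+1+3+1+13+2 = 21.
Pick's theorem gives I = A − B/2 + 1 = 6335/2 − 21/2 + 1 = 3158, so the closed region contains I + B = 3158 + 21 = 3179 lattice points.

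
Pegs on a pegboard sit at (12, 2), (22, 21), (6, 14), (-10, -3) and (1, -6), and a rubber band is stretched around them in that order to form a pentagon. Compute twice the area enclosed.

The shoelace formula gives twice the area as |[12·21 − 22·2] + [22·14 − 6·21] + [6·(-3) − (-10)·14] + [(-10)·(-6) − 1·(-3)] + [1·2 − 12·(-6)]| = 649, so the area is 649/2.

649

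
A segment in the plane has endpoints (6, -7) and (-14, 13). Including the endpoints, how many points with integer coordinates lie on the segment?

The number of lattice points on a segment between lattice points is gcd(|Δx|,|Δy|) + 1 = gcd(20,20) + 1 = 20 + 1 = 21.

21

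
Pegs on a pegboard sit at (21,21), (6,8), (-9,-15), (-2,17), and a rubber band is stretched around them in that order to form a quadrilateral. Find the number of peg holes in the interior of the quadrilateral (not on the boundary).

278

Using the shoelace formula, 2A = |[21·8 − 6·21] + [6·(-15) − (-9)·8] + [(-9)·17 − (-2)·(-15)] + [(-2)·21 − 21·17]| = 558, so the area is 279.
Along each edge there are gcd(|Δx|,|Δy|)+1 lattice points, so counting each shared vertex once the boundary has gcd(15,13) + gcd(15,23) + gcd(7,32) + gcd(23,4) = 1+1+1+1 = 4.
Pick's theorem gives I = A − B/2 + 1 = 279 − 4/2 + 1 = 278.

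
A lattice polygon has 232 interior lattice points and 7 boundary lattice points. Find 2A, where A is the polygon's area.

By Pick's theorem, A = I + B/2 − 1 = 232 + 7/2 − 1 = 469/2.
Hence 2A = 469.

469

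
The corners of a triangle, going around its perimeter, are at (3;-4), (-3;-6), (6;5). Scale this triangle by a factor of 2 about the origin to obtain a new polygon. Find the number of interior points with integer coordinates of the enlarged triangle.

Using the shoelace formula, 2A = |[3·(-6) − (-3)·(-4)] + [(-3)·5 − 6·(-6)] + [6·(-4) − 3·5]| = 48, so the area is 24.
Summing gcd(|Δx|,|Δy|) over the edges gives the boundary count: gcd(6,2) + gcd(9,11) + gcd(3,9) = 2+1+3 = 6.
Scaling by 2 multiplies the area by 2² = 4 (so the new area is 96) and multiplies the boundary lattice-point count by 2, giving 12.
By Pick's theorem, the interior count of the dilated polygon is 96 − 12/2 + 1 = 91.

91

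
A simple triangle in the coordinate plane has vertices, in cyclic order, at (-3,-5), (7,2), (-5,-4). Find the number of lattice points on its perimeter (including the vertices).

Summing gcd(|Δx|,|Δy|) over the edges gives the boundary count: gcd(10,7) + gcd(12,6) + gcd(2,1) = 1+6+1 = 8.

8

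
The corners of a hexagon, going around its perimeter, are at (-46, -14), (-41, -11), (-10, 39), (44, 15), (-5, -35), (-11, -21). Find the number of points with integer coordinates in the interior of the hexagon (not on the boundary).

By the shoelace formula, twice the signed area is |[(-46)·(-11) − (-41)·(-14)] + [(-41)·39 − (-10)·(-11)] + [(-10)·15 − 44·39] + [44·(-35) − (-5)·15] + [(-5)·(-21) − (-11)·(-35)] + [(-11)·(-14) − (-46)·(-21)]| = 6200, so the area is 3100.
Summing gcd(|Δx|,|Δy|) over the edges gives the boundary count: gcd(5,3) + gcd(31,50) + gcd(54,24) + gcd(49,50) + gcd(6,14) + gcd(35,7) = 1+1+6+1+2+7 = 18.
By Pick's theorem A = I + B/2 − 1, so I = 3100 − 18/2 + 1 = 3092.

3092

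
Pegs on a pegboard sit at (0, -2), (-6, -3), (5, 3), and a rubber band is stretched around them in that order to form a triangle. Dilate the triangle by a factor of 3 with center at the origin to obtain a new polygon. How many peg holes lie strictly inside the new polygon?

Using the shoelace formula, 2A = |(0·(-3) − (-6)·(-2)) + ((-6)·3 − 5·(-3)) + (5·(-2) − 0·3)| = 25, so the area is 12.5.
The number of boundary lattice points is Σ gcd(|Δx|,|Δy|) = gcd(6,1) + gcd(11,6) + gcd(5,5) = 1+1+5 = 7.
Scaling by 3 multiplies the area by 3² = 9 (so the new area is 225/2) and multiplies the boundary lattice-point count by 3, giving 21.
By Pick's theorem, the interior count of the dilated polygon is 225/2 − 21/2 + 1 = 103.

103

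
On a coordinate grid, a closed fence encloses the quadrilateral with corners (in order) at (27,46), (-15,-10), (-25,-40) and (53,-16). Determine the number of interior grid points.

By the shoelace formula, twice the signed area is |[27·(-10) − (-15)·46] + [(-15)·(-40) − (-25)·(-10)] + [(-25)·(-16) − 53·(-40)] + [53·46 − 27·(-16)]| = 6160, so the area is 3080.
The number of boundary lattice points is Σ gcd(|Δx|,|Δy|) = gcd(42,56) + gcd(10,30) + gcd(78,24) + gcd(26,62) = 14+10+6+2 = 32.
Pick's theorem gives I = A − B/2 + 1 = 3080 − 32/2 + 1 = 3065.

3065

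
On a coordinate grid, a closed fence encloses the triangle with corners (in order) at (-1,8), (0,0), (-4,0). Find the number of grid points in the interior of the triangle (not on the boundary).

Using the shoelace formula, 2A = |((-1)·0 − 0·8) + (0·0 − (-4)·0) + ((-4)·8 − (-1)·0)| = 32, so the area is 16.
Along each edge there are gcd(|Δx|,|Δy|)+1 lattice points, so counting each shared vertex once the boundary has gcd(1,8) + gcd(4,0) + gcd(3,8) = 1+4+1 = 6.
By Pick's theorem A = I + B/2 − 1, so I = 16 − 6/2 + 1 = 14.

14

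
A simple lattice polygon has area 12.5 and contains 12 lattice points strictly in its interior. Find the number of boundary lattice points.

Pick's theorem gives A = I + B/2 − 1, so B = 2(A − I + 1) = 2(12.5 − 12 + 1) = 3.

3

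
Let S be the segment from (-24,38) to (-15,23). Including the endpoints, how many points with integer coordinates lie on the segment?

The number of lattice points on a segment between lattice points is gcd(|Δx|,|Δy|) + 1 = gcd(9,15) + 1 = 3 + 1 = 4.

4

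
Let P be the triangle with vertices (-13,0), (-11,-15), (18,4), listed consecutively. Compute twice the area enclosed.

473

The shoelace formula gives twice the area as |[(-13)·(-15) − (-11)·0] + [(-11)·4 − 18·(-15)] + [18·0 − (-13)·4]| = 473, so the area is 473/2.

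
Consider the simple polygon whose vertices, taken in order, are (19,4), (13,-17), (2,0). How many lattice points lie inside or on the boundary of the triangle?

Using the shoelace formula, 2A = |(19·(-17) − 13·4) + (13·0 − 2·(-17)) + (2·4 − 19·0)| = 333, so the area is 333/2.
Summing gcd(|Δx|,|Δy|) over the edges gives the boundary count: gcd(6,21) + gcd(11,17) + gcd(17,4) = 3+1+1 = 5.
Pick's theorem gives I = A − B/2 + 1 = 333/2 − 5/2 + 1 = 165, so the closed region contains I + B = 165 + 5 = 170 lattice points.

170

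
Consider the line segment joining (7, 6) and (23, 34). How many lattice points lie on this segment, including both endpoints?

5

The number of lattice points on a segment between lattice points is gcd(|Δx|,|Δy|) + 1 = gcd(16,28) + 1 = 4 + 1 = 5.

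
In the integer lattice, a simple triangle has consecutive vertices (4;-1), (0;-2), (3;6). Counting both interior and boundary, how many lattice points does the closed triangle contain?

17

The shoelace formula gives twice the area as |[4·(-2) − 0·(-1)] + [0·6 − 3·(-2)] + [3·(-1) − 4·6]| = 29, so the area is 14.5.
The number of boundary lattice points is Σ gcd(|Δx|,|Δy|) = gcd(4,1) + gcd(3,8) + gcd(1,7) = 1+1+1 = 3.
Pick's theorem gives I = A − B/2 + 1 = 14.5 − 3/2 + 1 = 14, so the closed region contains I + B = 14 + 3 = 17 lattice points.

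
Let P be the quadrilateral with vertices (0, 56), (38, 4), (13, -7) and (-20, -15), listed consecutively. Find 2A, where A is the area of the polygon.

3901

Using the shoelace formula, 2A = |[0·4 − 38·56] + [38·(-7) − 13·4] + [13·(-15) − (-20)·(-7)] + [(-20)·56 − 0·(-15)]| = 3901, so the area is 3901/2.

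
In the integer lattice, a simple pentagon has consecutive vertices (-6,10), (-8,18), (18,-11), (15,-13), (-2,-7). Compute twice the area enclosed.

By the shoelace formula, twice the signed area is |((-6)·18 − (-8)·10) + ((-8)·(-11) − 18·18) + (18·(-13) − 15·(-11)) + (15·(-7) − (-2)·(-13)) + ((-2)·10 − (-6)·(-7))| = 526, so the area is 263.

526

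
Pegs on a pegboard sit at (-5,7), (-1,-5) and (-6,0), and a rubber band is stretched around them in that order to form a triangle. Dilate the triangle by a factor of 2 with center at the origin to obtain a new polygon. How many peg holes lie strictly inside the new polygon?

71

By the shoelace formula, twice the signed area is |((-5)·(-5) − (-1)·7) + ((-1)·0 − (-6)·(-5)) + ((-6)·7 − (-5)·0)| = 40, so the area is 20.
Along each edge there are gcd(|Δx|,|Δy|)+1 lattice points, so counting each shared vertex once the boundary has gcd(4,12) + gcd(5,5) + gcd(1,7) = 4+5+1 = 10.
Scaling by 2 multiplies the area by 2² = 4 (so the new area is 80) and multiplies the boundary lattice-point count by 2, giving 20.
By Pick's theorem, the interior count of the dilated polygon is 80 − 20/2 + 1 = 71.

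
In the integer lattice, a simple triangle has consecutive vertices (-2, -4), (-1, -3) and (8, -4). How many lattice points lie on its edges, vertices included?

Summing gcd(|Δx|,|Δy|) over the edges gives the boundary count: gcd(1,1) + gcd(9,1) + gcd(10,0) = 1+1+10 = 12.

12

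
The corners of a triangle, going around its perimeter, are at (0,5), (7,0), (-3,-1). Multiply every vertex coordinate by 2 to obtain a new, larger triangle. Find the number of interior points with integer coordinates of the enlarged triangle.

110

Using the shoelace formula, 2A = |(0·0 − 7·5) + (7·(-1) − (-3)·0) + ((-3)·5 − 0·(-1))| = 57, so the area is 28.5.
Along each edge there are gcd(|Δx|,|Δy|)+1 lattice points, so counting each shared vertex once the boundary has gcd(7,5) + gcd(10,1) + gcd(3,6) = 1+1+3 = 5.
Scaling by 2 multiplies the area by 2² = 4 (so the new area is 114) and multiplies the boundary lattice-point count by 2, giving 10.
By Pick's theorem, the interior count of the dilated polygon is 114 − 10/2 + 1 = 110.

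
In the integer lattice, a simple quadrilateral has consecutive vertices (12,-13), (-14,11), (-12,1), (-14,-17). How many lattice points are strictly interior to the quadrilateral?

The shoelace formula gives twice the area as |[12·11 − (-14)·(-13)] + [(-14)·1 − (-12)·11] + [(-12)·(-17) − (-14)·1] + [(-14)·(-13) − 12·(-17)]| = 672, so the area is 336.
The number of boundary lattice points is Σ gcd(|Δx|,|Δy|) = gcd(26,24) + gcd(2,10) + gcd(2,18) + gcd(26,4) = 2+2+2+2 = 8.
By Pick's theorem A = I + B/2 − 1, so I = 336 − 8/2 + 1 = 333.

333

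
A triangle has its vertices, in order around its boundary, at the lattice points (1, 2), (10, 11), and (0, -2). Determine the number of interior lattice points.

9

By the shoelace formula, twice the signed area is |[1·11 − 10·2] + [10·(-2) − 0·11] + [0·2 − 1·(-2)]| = 27, so the area is 13.5.
Summing gcd(|Δx|,|Δy|) over the edges gives the boundary count: gcd(9,9) + gcd(10,13) + gcd(1,4) = 9+1+1 = 11.
Pick's theorem gives I = A − B/2 + 1 = 13.5 − 11/2 + 1 = 9.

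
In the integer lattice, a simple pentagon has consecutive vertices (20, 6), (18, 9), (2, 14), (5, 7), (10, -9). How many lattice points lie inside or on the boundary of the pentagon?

By the shoelace formula, twice the signed area is |(20·9 − 18·6) + (18·14 − 2·9) + (2·7 − 5·14) + (5·(-9) − 10·7) + (10·6 − 20·(-9))| = 375, so the area is 187.5.
Along each edge there are gcd(|Δx|,|Δy|)+1 lattice points, so counting each shared vertex once the boundary has gcd(2,3) + gcd(16,5) + gcd(3,7) + gcd(5,16) + gcd(10,15) = 1+1+1+1+5 = 9.
Pick's theorem gives I = A − B/2 + 1 = 187.5 − 9/2 + 1 = 184, so the closed region contains I + B = 184 + 9 = 193 lattice points.

193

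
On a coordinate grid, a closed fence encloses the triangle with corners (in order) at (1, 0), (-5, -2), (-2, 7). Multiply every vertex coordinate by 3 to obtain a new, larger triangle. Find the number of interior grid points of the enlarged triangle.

Using the shoelace formula, 2A = |(1·(-2) − (-5)·0) + ((-5)·7 − (-2)·(-2)) + ((-2)·0 − 1·7)| = 48, so the area is 24.
Along each edge there are gcd(|Δx|,|Δy|)+1 lattice points, so counting each shared vertex once the boundary has gcd(6,2) + gcd(3,9) + gcd(3,7) = 2+3+1 = 6.
Scaling by 3 multiplies the area by 3² = 9 (so the new area is 216) and multiplies the boundary lattice-point count by 3, giving 18.
By Pick's theorem, the interior count of the dilated polygon is 216 − 18/2 + 1 = 208.

208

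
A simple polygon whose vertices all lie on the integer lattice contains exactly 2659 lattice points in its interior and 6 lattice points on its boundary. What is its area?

By Pick's theorem, A = I + B/2 − 1 = 2659 + 6/2 − 1 = 2661.

2661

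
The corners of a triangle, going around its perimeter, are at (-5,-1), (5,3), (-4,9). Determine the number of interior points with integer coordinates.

By the shoelace formula, twice the signed area is |((-5)·3 − 5·(-1)) + (5·9 − (-4)·3) + ((-4)·(-1) − (-5)·9)| = 96, so the area is 48.
Summing gcd(|Δx|,|Δy|) over the edges gives the boundary count: gcd(10,4) + gcd(9,6) + gcd(1,10) = 2+3+1 = 6.
By Pick's theorem A = I + B/2 − 1, so I = 48 − 6/2 + 1 = 46.

46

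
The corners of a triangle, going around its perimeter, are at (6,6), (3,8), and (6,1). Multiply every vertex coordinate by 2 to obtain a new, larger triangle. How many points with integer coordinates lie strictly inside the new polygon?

The shoelace formula gives twice the area as |(6·8 − 3·6) + (3·1 − 6·8) + (6·6 − 6·1)| = 15, so the area is 15/2.
Along each edge there are gcd(|Δx|,|Δy|)+1 lattice points, so counting each shared vertex once the boundary has gcd(3,2) + gcd(3,7) + gcd(0,5) = 1+1+5 = 7.
Scaling by 2 multiplies the area by 2² = 4 (so the new area is 30) and multiplies the boundary lattice-point count by 2, giving 14.
By Pick's theorem, the interior count of the dilated polygon is 30 − 14/2 + 1 = 24.

24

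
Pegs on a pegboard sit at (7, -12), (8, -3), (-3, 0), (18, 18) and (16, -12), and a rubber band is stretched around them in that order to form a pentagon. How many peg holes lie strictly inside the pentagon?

By the shoelace formula, twice the signed area is |(7·(-3) − 8·(-12)) + (8·0 − (-3)·(-3)) + ((-3)·18 − 18·0) + (18·(-12) − 16·18) + (16·(-12) − 7·(-12))| = 600, so the area is 300.
Along each edge there are gcd(|Δx|,|Δy|)+1 lattice points, so counting each shared vertex once the boundary has gcd(1,9) + gcd(11,3) + gcd(21,18) + gcd(2,30) + gcd(9,0) = 1+1+3+2+9 = 16.
By Pick's theorem A = I + B/2 − 1, so I = 300 − 16/2 + 1 = 293.

293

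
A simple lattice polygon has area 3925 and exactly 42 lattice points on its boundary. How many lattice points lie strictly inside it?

Pick's theorem A = I + B/2 − 1 rearranges to I = A − B/2 + 1 = 3925 − 42/2 + 1 = 3905.

3905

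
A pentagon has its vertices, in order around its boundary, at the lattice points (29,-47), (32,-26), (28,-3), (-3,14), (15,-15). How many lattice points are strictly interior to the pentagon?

The shoelace formula gives twice the area as |[29·(-26) − 32·(-47)] + [32·(-3) − 28·(-26)] + [28·14 − (-3)·(-3)] + [(-3)·(-15) − 15·14] + [15·(-47) − 29·(-15)]| = 1330, so the area is 665.
The number of boundary lattice points is Σ gcd(|Δx|,|Δy|) = gcd(3,21) + gcd(4,23) + gcd(31,17) + gcd(18,29) + gcd(14,32) = 3+1+1+1+2 = 8.
Pick's theorem gives I = A − B/2 + 1 = 665 − 8/2 + 1 = 662.

662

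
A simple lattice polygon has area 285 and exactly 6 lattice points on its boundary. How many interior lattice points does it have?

283

Pick's theorem A = I + B/2 − 1 rearranges to I = A − B/2 + 1 = 285 − 6/2 + 1 = 283.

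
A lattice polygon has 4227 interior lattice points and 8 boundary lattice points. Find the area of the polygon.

4230

By Pick's theorem, A = I + B/2 − 1 = 4227 + 8/2 − 1 = 4230.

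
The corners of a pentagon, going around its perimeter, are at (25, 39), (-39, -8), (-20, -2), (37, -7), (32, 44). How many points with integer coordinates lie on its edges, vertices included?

5

Summing gcd(|Δx|,|Δy|) over the edges gives the boundary count: gcd(64,47) + gcd(19,6) + gcd(57,5) + gcd(5,51) + gcd(7,5) = 1+1+1+1+1 = 5.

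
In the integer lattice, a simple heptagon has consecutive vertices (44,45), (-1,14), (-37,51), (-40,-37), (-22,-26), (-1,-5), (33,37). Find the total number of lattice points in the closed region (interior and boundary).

By the shoelace formula, twice the signed area is |[44·14 − (-1)·45] + [(-1)·51 − (-37)·14] + [(-37)·(-37) − (-40)·51] + [(-40)·(-26) − (-22)·(-37)] + [(-22)·(-5) − (-1)·(-26)] + [(-1)·37 − 33·(-5)] + [33·45 − 44·37]| = 4832, so the area is 2416.
The number of boundary lattice points is Σ gcd(|Δx|,|Δy|) = gcd(45,31) + gcd(36,37) + gcd(3,88) + gcd(18,11) + gcd(21,21) + gcd(34,42) + gcd(11,8) = 1+1+1+1+21+2+1 = 28.
Pick's theorem gives I = A − B/2 + 1 = 2416 − 28/2 + 1 = 2403, so the closed region contains I + B = 2403 + 28 = 2431 lattice points.

2431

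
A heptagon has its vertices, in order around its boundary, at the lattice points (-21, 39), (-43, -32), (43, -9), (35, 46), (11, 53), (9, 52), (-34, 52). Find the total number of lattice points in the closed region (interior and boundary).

4957

The shoelace formula gives twice the area as |((-21)·(-32) − (-43)·39) + ((-43)·(-9) − 43·(-32)) + (43·46 − 35·(-9)) + (35·53 − 11·46) + (11·52 − 9·53) + (9·52 − (-34)·52) + ((-34)·39 − (-21)·52)| = 9851, so the area is 9851/2.
Summing gcd(|Δx|,|Δy|) over the edges gives the boundary count: gcd(22,71) + gcd(86,23) + gcd(8,55) + gcd(24,7) + gcd(2,1) + gcd(43,0) + gcd(13,13) = 1+1+1+1+1+43+13 = 61.
Pick's theorem gives I = A − B/2 + 1 = 9851/2 − 61/2 + 1 = 4896, so the closed region contains I + B = 4896 + 61 = 4957 lattice points.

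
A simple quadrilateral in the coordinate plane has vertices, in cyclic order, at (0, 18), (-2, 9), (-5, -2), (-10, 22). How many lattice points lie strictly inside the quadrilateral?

111

Using the shoelace formula, 2A = |[0·9 − (-2)·18] + [(-2)·(-2) − (-5)·9] + [(-5)·22 − (-10)·(-2)] + [(-10)·18 − 0·22]| = 225, so the area is 225/2.
Summing gcd(|Δx|,|Δy|) over the edges gives the boundary count: gcd(2,9) + gcd(3,11) + gcd(5,24) + gcd(10,4) = 1+1+1+2 = 5.
Pick's theorem gives I = A − B/2 + 1 = 225/2 − 5/2 + 1 = 111.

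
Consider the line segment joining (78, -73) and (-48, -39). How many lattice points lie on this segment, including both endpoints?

The number of lattice points on a segment between lattice points is gcd(|Δx|,|Δy|) + 1 = gcd(126,34) + 1 = 2 + 1 = 3.

3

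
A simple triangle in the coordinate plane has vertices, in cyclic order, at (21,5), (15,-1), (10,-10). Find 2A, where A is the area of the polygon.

24

The shoelace formula gives twice the area as |[21·(-1) − 15·5] + [15·(-10) − 10·(-1)] + [10·5 − 21·(-10)]| = 24, so the area is 12.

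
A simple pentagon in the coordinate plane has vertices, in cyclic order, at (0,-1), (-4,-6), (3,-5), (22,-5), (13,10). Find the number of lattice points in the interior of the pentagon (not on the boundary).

The shoelace formula gives twice the area as |(0·(-6) − (-4)·(-1)) + ((-4)·(-5) − 3·(-6)) + (3·(-5) − 22·(-5)) + (22·10 − 13·(-5)) + (13·(-1) − 0·10)| = 401, so the area is 200.5.
Summing gcd(|Δx|,|Δy|) over the edges gives the boundary count: gcd(4,5) + gcd(7,1) + gcd(19,0) + gcd(9,15) + gcd(13,11) = 1+1+19+3+1 = 25.
By Pick's theorem A = I + B/2 − 1, so I = 200.5 − 25/2 + 1 = 189.

189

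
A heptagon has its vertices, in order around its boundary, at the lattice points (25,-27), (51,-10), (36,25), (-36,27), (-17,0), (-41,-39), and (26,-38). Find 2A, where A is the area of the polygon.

By the shoelace formula, twice the signed area is |(25·(-10) − 51·(-27)) + (51·25 − 36·(-10)) + (36·27 − (-36)·25) + ((-36)·0 − (-17)·27) + ((-17)·(-39) − (-41)·0) + ((-41)·(-38) − 26·(-39)) + (26·(-27) − 25·(-38))| = 8576, so the area is 4288.

8576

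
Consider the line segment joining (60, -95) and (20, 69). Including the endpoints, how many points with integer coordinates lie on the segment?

The number of lattice points on a segment between lattice points is gcd(|Δx|,|Δy|) + 1 = gcd(40,164) + 1 = 4 + 1 = 5.

5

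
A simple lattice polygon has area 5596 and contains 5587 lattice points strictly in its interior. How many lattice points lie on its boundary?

Pick's theorem gives A = I + B/2 − 1, so B = 2(A − I + 1) = 2(5596 − 5587 + 1) = 20.

20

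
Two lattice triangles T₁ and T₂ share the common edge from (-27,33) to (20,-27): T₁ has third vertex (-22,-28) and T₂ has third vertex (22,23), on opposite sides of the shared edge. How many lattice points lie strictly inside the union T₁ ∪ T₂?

The union is the simple quadrilateral with vertices (-27,33), (-22,-28), (20,-27), (22,23) in order.
The shoelace formula gives twice the area as |[(-27)·(-28) − (-22)·33] + [(-22)·(-27) − 20·(-28)] + [20·23 − 22·(-27)] + [22·33 − (-27)·23]| = 5037, so the area is 2518.5.
Summing gcd(|Δx|,|Δy|) over the edges gives the boundary count: gcd(5,61) + gcd(42,1) + gcd(2,50) + gcd(49,10) = 1+1+2+1 = 5.
By Pick's theorem I = A − B/2 + 1 = 2518.5 − 5/2 + 1 = 2517.

2517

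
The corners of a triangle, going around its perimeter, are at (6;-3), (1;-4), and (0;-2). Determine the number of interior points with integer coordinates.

By the shoelace formula, twice the signed area is |[6·(-4) − 1·(-3)] + [1·(-2) − 0·(-4)] + [0·(-3) − 6·(-2)]| = 11, so the area is 5.5.
Summing gcd(|Δx|,|Δy|) over the edges gives the boundary count: gcd(5,1) + gcd(1,2) + gcd(6,1) = 1+1+1 = 3.
By Pick's theorem A = I + B/2 − 1, so I = 5.5 − 3/2 + 1 = 5.

5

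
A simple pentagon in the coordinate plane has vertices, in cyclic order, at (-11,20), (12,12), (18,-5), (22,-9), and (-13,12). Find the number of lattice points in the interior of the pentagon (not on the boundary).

334

The shoelace formula gives twice the area as |((-11)·12 − 12·20) + (12·(-5) − 18·12) + (18·(-9) − 22·(-5)) + (22·12 − (-13)·(-9)) + ((-13)·20 − (-11)·12)| = 681, so the area is 681/2.
Summing gcd(|Δx|,|Δy|) over the edges gives the boundary count: gcd(23,8) + gcd(6,17) + gcd(4,4) + gcd(35,21) + gcd(2,8) = 1+1+4+7+2 = 15.
Pick's theorem gives I = A − B/2 + 1 = 681/2 − 15/2 + 1 = 334.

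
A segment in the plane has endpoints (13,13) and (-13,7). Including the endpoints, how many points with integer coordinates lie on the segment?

3

The number of lattice points on a segment between lattice points is gcd(|Δx|,|Δy|) + 1 = gcd(26,6) + 1 = 2 + 1 = 3.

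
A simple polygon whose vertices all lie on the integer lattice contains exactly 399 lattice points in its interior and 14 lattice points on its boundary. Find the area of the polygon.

405

Pick's theorem states A = I + B/2 − 1, so A = 399 + 14/2 − 1 = 405.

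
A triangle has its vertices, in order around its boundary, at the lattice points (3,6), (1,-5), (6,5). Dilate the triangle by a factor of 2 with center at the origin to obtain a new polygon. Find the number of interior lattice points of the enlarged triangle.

64

Using the shoelace formula, 2A = |(3·(-5) − 1·6) + (1·5 − 6·(-5)) + (6·6 − 3·5)| = 35, so the area is 17.5.
Summing gcd(|Δx|,|Δy|) over the edges gives the boundary count: gcd(2,11) + gcd(5,10) + gcd(3,1) = 1+5+1 = 7.
Scaling by 2 multiplies the area by 2² = 4 (so the new area is 70) and multiplies the boundary lattice-point count by 2, giving 14.
By Pick's theorem, the interior count of the dilated polygon is 70 − 14/2 + 1 = 64.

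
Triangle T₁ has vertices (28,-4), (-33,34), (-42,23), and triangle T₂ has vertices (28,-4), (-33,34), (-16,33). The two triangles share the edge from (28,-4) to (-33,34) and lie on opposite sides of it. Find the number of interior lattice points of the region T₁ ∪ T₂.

The union is the simple quadrilateral with vertices (28,-4), (-42,23), (-33,34), (-16,33) in order.
The shoelace formula gives twice the area as |(28·23 − (-42)·(-4)) + ((-42)·34 − (-33)·23) + ((-33)·33 − (-16)·34) + ((-16)·(-4) − 28·33)| = 1598, so the area is 799.
The number of boundary lattice points is Σ gcd(|Δx|,|Δy|) = gcd(70,27) + gcd(9,11) + gcd(17,1) + gcd(44,37) = 1+1+1+1 = 4.
By Pick's theorem I = A − B/2 + 1 = 799 − 4/2 + 1 = 798.

798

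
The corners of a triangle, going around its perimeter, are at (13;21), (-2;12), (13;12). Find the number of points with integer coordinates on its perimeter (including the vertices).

Along each edge there are gcd(|Δx|,|Δy|)+1 lattice points, so counting each shared vertex once the boundary has gcd(15,9) + gcd(15,0) + gcd(0,9) = 3+15+9 = 27.

27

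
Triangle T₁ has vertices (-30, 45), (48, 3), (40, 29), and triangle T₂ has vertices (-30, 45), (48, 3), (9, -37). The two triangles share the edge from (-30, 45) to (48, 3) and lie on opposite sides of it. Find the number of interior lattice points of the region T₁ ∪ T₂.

The union is the simple quadrilateral with vertices (-30, 45), (40, 29), (48, 3), (9, -37) in order.
By the shoelace formula, twice the signed area is |[(-30)·29 − 40·45] + [40·3 − 48·29] + [48·(-37) − 9·3] + [9·45 − (-30)·(-37)]| = 6450, so the area is 3225.
Summing gcd(|Δx|,|Δy|) over the edges gives the boundary count: gcd(70,16) + gcd(8,26) + gcd(39,40) + gcd(39,82) = 2+2+1+1 = 6.
By Pick's theorem I = A − B/2 + 1 = 3225 − 6/2 + 1 = 3223.

3223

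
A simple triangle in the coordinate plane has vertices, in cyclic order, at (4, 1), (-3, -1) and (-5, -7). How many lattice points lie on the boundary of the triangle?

Along each edge there are gcd(|Δx|,|Δy|)+1 lattice points, so counting each shared vertex once the boundary has gcd(7,2) + gcd(2,6) + gcd(9,8) = 1+2+1 = 4.

4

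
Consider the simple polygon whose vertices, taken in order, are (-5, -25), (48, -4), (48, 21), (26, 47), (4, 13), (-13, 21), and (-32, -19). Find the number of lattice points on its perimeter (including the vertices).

Along each edge there are gcd(|Δx|,|Δy|)+1 lattice points, so counting each shared vertex once the boundary has gcd(53,21) + gcd(0,25) + gcd(22,26) + gcd(22,34) + gcd(17,8) + gcd(19,40) + gcd(27,6) = 1+25+2+2+1+1+3 = 35.

35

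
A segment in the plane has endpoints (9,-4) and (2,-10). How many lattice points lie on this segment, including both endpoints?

2

The number of lattice points on a segment between lattice points is gcd(|Δx|,|Δy|) + 1 = gcd(7,6) + 1 = 1 + 1 = 2.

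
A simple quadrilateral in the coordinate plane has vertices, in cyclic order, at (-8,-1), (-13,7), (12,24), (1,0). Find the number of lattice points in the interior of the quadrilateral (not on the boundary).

244

By the shoelace formula, twice the signed area is |((-8)·7 − (-13)·(-1)) + ((-13)·24 − 12·7) + (12·0 − 1·24) + (1·(-1) − (-8)·0)| = 490, so the area is 245.
Along each edge there are gcd(|Δx|,|Δy|)+1 lattice points, so counting each shared vertex once the boundary has gcd(5,8) + gcd(25,17) + gcd(11,24) + gcd(9,1) = 1+1+1+1 = 4.
By Pick's theorem A = I + B/2 − 1, so I = 245 − 4/2 + 1 = 244.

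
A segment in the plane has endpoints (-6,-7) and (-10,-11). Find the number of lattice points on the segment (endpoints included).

5

The number of lattice points on a segment between lattice points is gcd(|Δx|,|Δy|) + 1 = gcd(4,4) + 1 = 4 + 1 = 5.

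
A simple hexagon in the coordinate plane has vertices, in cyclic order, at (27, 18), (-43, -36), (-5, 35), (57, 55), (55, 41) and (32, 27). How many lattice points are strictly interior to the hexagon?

Using the shoelace formula, 2A = |(27·(-36) − (-43)·18) + ((-43)·35 − (-5)·(-36)) + ((-5)·55 − 57·35) + (57·41 − 55·55) + (55·27 − 32·41) + (32·18 − 27·27)| = 4821, so the area is 4821/2.
Along each edge there are gcd(|Δx|,|Δy|)+1 lattice points, so counting each shared vertex once the boundary has gcd(70,54) + gcd(38,71) + gcd(62,20) + gcd(2,14) + gcd(23,14) + gcd(5,9) = 2+1+2+2+1+1 = 9.
Pick's theorem gives I = A − B/2 + 1 = 4821/2 − 9/2 + 1 = 2407.

2407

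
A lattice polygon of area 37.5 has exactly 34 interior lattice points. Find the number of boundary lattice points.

Pick's theorem gives A = I + B/2 − 1, so B = 2(A − I + 1) = 2(37.5 − 34 + 1) = 9.

9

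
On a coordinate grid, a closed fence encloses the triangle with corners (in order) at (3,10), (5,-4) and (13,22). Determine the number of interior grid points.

By the shoelace formula, twice the signed area is |[3·(-4) − 5·10] + [5·22 − 13·(-4)] + [13·10 − 3·22]| = 164, so the area is 82.
Along each edge there are gcd(|Δx|,|Δy|)+1 lattice points, so counting each shared vertex once the boundary has gcd(2,14) + gcd(8,26) + gcd(10,12) = 2+2+2 = 6.
Pick's theorem gives I = A − B/2 + 1 = 82 − 6/2 + 1 = 80.

80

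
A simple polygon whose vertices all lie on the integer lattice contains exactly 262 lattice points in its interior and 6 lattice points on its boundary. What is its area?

By Pick's theorem, A = I + B/2 − 1 = 262 + 6/2 − 1 = 264.

264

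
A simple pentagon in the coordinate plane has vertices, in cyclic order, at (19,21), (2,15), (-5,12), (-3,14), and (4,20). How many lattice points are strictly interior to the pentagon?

By the shoelace formula, twice the signed area is |[19·15 − 2·21] + [2·12 − (-5)·15] + [(-5)·14 − (-3)·12] + [(-3)·20 − 4·14] + [4·21 − 19·20]| = 104, so the area is 52.
Summing gcd(|Δx|,|Δy|) over the edges gives the boundary count: gcd(17,6) + gcd(7,3) + gcd(2,2) + gcd(7,6) + gcd(15,1) = 1+1+2+1+1 = 6.
By Pick's theorem A = I + B/2 − 1, so I = 52 − 6/2 + 1 = 50.

50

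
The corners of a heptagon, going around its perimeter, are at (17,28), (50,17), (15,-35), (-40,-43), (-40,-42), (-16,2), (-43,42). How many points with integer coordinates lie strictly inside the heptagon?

The shoelace formula gives twice the area as |[17·17 − 50·28] + [50·(-35) − 15·17] + [15·(-43) − (-40)·(-35)] + [(-40)·(-42) − (-40)·(-43)] + [(-40)·2 − (-16)·(-42)] + [(-16)·42 − (-43)·2] + [(-43)·28 − 17·42]| = 8457, so the area is 8457/2.
Summing gcd(|Δx|,|Δy|) over the edges gives the boundary count: gcd(33,11) + gcd(35,52) + gcd(55,8) + gcd(0,1) + gcd(24,44) + gcd(27,40) + gcd(60,14) = 11+1+1+1+4+1+2 = 21.
Pick's theorem gives I = A − B/2 + 1 = 8457/2 − 21/2 + 1 = 4219.

4219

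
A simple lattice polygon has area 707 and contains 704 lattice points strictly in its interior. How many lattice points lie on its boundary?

8

Pick's theorem gives A = I + B/2 − 1, so B = 2(A − I + 1) = 2(707 − 704 + 1) = 8.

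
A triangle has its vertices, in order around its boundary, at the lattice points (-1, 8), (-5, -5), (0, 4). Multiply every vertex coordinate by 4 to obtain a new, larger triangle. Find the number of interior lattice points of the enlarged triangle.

Using the shoelace formula, 2A = |[(-1)·(-5) − (-5)·8] + [(-5)·4 − 0·(-5)] + [0·8 − (-1)·4]| = 29, so the area is 14.5.
Along each edge there are gcd(|Δx|,|Δy|)+1 lattice points, so counting each shared vertex once the boundary has gcd(4,13) + gcd(5,9) + gcd(1,4) = 1+1+1 = 3.
Scaling by 4 multiplies the area by 4² = 16 (so the new area is 232) and multiplies the boundary lattice-point count by 4, giving 12.
By Pick's theorem, the interior count of the dilated polygon is 232 − 12/2 + 1 = 227.

227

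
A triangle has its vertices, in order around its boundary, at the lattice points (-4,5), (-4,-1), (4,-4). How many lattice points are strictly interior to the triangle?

21

Using the shoelace formula, 2A = |[(-4)·(-1) − (-4)·5] + [(-4)·(-4) − 4·(-1)] + [4·5 − (-4)·(-4)]| = 48, so the area is 24.
The number of boundary lattice points is Σ gcd(|Δx|,|Δy|) = gcd(0,6) + gcd(8,3) + gcd(8,9) = 6+1+1 = 8.
Pick's theorem gives I = A − B/2 + 1 = 24 − 8/2 + 1 = 21.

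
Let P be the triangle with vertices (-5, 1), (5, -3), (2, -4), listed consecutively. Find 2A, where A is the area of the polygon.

22

The shoelace formula gives twice the area as |((-5)·(-3) − 5·1) + (5·(-4) − 2·(-3)) + (2·1 − (-5)·(-4))| = 22, so the area is 11.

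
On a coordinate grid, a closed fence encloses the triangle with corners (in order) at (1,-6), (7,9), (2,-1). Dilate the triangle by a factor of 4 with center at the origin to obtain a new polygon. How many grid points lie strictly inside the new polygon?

The shoelace formula gives twice the area as |[1·9 − 7·(-6)] + [7·(-1) − 2·9] + [2·(-6) − 1·(-1)]| = 15, so the area is 15/2.
Summing gcd(|Δx|,|Δy|) over the edges gives the boundary count: gcd(6,15) + gcd(5,10) + gcd(1,5) = 3+5+1 = 9.
Scaling by 4 multiplies the area by 4² = 16 (so the new area is 120) and multiplies the boundary lattice-point count by 4, giving 36.
By Pick's theorem, the interior count of the dilated polygon is 120 − 36/2 + 1 = 103.

103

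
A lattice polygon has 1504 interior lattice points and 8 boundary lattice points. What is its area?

By Pick's theorem, A = I + B/2 − 1 = 1504 + 8/2 − 1 = 1507.

1507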